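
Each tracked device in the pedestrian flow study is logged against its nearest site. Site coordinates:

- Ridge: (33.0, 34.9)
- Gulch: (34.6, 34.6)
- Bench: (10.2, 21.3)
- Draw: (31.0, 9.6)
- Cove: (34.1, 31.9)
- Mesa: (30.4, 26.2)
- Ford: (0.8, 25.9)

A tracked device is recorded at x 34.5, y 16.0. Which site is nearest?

Squared distances to each site:
Ridge: 359.460; Gulch: 345.970; Bench: 618.580; Draw: 53.210; Cove: 252.970; Mesa: 120.850; Ford: 1233.700.
Minimum at Draw.

Draw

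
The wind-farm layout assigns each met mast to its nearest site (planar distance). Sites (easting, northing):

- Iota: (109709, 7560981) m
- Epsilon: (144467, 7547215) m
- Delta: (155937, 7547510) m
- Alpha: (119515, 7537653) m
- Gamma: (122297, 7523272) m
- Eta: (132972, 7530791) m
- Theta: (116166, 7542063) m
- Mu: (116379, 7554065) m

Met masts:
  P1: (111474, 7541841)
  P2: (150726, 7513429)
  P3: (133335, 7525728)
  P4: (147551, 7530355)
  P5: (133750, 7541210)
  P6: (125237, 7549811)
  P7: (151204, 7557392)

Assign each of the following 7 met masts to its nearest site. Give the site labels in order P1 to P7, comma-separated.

P1 → Theta (d²=22064148.00)
P2 → Eta (d²=616643560.00)
P3 → Eta (d²=25765738.00)
P4 → Eta (d²=212737337.00)
P5 → Eta (d²=109160845.00)
P6 → Mu (d²=96560680.00)
P7 → Delta (d²=120055213.00)

Theta, Eta, Eta, Eta, Eta, Mu, Delta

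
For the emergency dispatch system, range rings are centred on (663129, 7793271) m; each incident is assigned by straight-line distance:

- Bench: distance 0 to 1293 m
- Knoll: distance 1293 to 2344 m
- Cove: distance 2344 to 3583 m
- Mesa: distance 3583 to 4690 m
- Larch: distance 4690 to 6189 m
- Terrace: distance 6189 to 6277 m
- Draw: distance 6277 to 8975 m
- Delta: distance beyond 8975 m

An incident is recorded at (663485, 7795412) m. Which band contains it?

Knoll

Distance = √((663485−663129)² + (7795412−7793271)²) = √(126736.000 + 4583881.000) = 2170.396 m.
1293 ≤ 2170.396 < 2344 → Knoll.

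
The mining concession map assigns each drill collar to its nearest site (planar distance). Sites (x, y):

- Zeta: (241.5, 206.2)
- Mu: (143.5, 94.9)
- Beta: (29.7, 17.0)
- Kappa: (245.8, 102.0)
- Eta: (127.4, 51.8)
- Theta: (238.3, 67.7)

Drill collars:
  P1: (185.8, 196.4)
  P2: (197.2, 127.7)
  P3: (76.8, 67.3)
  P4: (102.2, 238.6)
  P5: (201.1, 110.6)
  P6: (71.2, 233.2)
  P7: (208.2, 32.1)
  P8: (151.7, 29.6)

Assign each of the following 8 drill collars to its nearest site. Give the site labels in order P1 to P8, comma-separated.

Zeta, Kappa, Eta, Zeta, Kappa, Mu, Theta, Eta

P1 → Zeta (d²=3198.53)
P2 → Kappa (d²=3022.45)
P3 → Eta (d²=2800.61)
P4 → Zeta (d²=20454.25)
P5 → Kappa (d²=2072.05)
P6 → Mu (d²=24354.18)
P7 → Theta (d²=2173.37)
P8 → Eta (d²=1083.33)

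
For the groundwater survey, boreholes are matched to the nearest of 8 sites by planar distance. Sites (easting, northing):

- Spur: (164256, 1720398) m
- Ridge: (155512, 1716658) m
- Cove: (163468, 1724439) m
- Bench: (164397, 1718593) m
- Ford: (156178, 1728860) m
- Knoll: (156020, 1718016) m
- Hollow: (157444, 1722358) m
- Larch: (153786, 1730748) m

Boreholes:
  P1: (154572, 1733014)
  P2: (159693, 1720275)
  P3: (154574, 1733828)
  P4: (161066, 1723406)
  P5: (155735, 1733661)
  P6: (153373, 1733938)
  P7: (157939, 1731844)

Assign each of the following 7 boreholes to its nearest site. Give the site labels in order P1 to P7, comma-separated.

P1 → Larch (d²=5752552.00)
P2 → Hollow (d²=9396890.00)
P3 → Larch (d²=10107344.00)
P4 → Cove (d²=6836693.00)
P5 → Larch (d²=12284170.00)
P6 → Larch (d²=10346669.00)
P7 → Ford (d²=12005377.00)

Larch, Hollow, Larch, Cove, Larch, Larch, Ford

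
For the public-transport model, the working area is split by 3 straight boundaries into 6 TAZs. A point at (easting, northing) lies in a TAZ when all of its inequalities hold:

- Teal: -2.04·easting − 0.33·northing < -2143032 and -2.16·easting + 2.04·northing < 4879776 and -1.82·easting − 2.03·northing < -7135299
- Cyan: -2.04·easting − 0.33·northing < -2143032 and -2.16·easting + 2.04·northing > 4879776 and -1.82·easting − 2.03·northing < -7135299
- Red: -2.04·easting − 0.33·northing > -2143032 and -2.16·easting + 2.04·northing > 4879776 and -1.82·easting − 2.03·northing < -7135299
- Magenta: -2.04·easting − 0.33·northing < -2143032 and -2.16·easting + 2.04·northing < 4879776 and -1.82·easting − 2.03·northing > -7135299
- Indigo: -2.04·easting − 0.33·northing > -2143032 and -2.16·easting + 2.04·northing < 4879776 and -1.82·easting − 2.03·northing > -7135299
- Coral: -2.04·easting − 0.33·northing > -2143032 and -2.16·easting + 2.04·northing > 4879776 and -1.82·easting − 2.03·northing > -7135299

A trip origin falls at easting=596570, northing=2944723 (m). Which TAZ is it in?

-2.04·596570 − 0.33·2944723 = -2188761.390, which is < -2143032
-2.16·596570 + 2.04·2944723 = 4718643.720, which is < 4879776
-1.82·596570 − 2.03·2944723 = -7063545.090, which is > -7135299
This sign pattern matches Magenta.

Magenta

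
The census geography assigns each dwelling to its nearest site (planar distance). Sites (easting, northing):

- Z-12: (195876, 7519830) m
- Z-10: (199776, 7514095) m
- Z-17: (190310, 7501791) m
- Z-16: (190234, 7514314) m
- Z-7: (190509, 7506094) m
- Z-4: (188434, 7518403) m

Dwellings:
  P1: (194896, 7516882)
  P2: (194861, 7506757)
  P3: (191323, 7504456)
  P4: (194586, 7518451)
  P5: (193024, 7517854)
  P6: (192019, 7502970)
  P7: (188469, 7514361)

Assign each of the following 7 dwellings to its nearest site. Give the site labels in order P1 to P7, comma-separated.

Z-12, Z-7, Z-7, Z-12, Z-12, Z-17, Z-16

P1 → Z-12 (d²=9651104.00)
P2 → Z-7 (d²=19379473.00)
P3 → Z-7 (d²=3345640.00)
P4 → Z-12 (d²=3565741.00)
P5 → Z-12 (d²=12038480.00)
P6 → Z-17 (d²=4310722.00)
P7 → Z-16 (d²=3117434.00)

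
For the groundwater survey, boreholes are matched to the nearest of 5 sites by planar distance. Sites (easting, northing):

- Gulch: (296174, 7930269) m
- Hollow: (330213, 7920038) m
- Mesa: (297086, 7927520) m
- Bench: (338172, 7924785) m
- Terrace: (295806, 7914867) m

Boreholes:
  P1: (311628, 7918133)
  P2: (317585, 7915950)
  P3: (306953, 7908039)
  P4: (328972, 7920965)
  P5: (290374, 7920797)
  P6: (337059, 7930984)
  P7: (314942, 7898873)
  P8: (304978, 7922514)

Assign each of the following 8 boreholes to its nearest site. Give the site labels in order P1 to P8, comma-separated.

Terrace, Hollow, Terrace, Hollow, Terrace, Bench, Terrace, Mesa

P1 → Terrace (d²=261002440.00)
P2 → Hollow (d²=176178128.00)
P3 → Terrace (d²=170877193.00)
P4 → Hollow (d²=2399410.00)
P5 → Terrace (d²=64671524.00)
P6 → Bench (d²=39666370.00)
P7 → Terrace (d²=621994532.00)
P8 → Mesa (d²=87343700.00)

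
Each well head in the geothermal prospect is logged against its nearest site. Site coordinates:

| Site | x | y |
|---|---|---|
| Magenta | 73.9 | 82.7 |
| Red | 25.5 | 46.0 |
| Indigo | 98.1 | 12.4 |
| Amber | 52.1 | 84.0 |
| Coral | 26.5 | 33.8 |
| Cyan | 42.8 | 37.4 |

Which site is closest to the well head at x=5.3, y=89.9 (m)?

Amber

Squared distances to each site:
Magenta: 4757.800; Red: 2335.250; Indigo: 14618.090; Amber: 2225.050; Coral: 3596.650; Cyan: 4162.500.
Minimum at Amber.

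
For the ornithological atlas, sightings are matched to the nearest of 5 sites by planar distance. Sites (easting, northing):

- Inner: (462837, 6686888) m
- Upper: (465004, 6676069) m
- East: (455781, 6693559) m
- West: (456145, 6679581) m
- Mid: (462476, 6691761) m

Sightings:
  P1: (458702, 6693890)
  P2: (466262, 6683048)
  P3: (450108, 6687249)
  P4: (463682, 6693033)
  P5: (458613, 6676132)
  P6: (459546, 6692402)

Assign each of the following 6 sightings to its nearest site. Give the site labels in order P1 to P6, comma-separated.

P1 → East (d²=8641802.00)
P2 → Inner (d²=26476225.00)
P3 → East (d²=71999029.00)
P4 → Mid (d²=3072420.00)
P5 → West (d²=17986625.00)
P6 → Mid (d²=8995781.00)

East, Inner, East, Mid, West, Mid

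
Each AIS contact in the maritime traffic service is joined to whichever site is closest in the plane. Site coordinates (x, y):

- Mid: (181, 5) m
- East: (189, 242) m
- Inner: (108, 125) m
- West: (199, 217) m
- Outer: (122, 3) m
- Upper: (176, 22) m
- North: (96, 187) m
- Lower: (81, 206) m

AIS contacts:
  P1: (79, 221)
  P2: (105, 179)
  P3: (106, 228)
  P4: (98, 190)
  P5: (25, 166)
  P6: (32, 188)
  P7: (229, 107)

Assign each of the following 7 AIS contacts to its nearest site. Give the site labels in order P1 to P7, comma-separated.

Lower, North, Lower, North, Lower, Lower, Upper

P1 → Lower (d²=229.00)
P2 → North (d²=145.00)
P3 → Lower (d²=1109.00)
P4 → North (d²=13.00)
P5 → Lower (d²=4736.00)
P6 → Lower (d²=2725.00)
P7 → Upper (d²=10034.00)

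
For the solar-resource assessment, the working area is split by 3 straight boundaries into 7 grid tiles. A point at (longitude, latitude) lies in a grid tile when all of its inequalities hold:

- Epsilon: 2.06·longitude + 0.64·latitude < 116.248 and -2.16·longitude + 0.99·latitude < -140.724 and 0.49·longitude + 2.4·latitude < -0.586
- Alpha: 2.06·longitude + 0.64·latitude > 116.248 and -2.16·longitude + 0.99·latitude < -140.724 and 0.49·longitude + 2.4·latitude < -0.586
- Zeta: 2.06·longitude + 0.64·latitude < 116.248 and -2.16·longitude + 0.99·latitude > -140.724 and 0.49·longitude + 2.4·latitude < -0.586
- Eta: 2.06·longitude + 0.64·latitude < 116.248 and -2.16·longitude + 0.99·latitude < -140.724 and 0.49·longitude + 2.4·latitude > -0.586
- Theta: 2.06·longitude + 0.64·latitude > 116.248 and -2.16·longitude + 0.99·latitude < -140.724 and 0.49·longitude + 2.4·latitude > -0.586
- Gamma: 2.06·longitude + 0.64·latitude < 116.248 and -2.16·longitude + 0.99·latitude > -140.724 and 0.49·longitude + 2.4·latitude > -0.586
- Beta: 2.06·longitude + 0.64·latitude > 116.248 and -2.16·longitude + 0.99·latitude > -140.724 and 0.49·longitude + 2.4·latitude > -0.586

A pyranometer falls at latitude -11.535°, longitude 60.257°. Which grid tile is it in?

Theta

2.06·60.257 + 0.64·-11.535 = 116.747, which is > 116.248
-2.16·60.257 + 0.99·-11.535 = -141.575, which is < -140.724
0.49·60.257 + 2.4·-11.535 = 1.842, which is > -0.586
This sign pattern matches Theta.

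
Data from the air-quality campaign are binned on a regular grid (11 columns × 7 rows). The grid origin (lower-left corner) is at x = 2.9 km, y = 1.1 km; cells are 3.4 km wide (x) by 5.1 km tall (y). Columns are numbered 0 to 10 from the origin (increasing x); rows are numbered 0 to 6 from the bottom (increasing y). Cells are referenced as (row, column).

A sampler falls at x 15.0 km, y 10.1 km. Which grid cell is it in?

Column index: ⌊(15.0 − 2.9) / 3.4⌋ = ⌊3.559⌋ = 3
Row offset from origin: ⌊(10.1 − 1.1) / 5.1⌋ = ⌊1.765⌋ = 1 → row 1

(1, 3)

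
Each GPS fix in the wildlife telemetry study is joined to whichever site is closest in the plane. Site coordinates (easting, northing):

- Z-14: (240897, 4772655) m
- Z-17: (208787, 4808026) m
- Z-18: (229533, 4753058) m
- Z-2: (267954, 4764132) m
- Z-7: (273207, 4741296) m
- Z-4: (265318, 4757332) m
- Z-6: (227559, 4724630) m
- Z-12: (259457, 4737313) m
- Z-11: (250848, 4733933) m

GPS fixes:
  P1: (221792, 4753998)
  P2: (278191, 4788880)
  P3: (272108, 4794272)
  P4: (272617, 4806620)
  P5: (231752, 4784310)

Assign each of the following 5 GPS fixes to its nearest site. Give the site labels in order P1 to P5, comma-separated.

P1 → Z-18 (d²=60806681.00)
P2 → Z-2 (d²=717259673.00)
P3 → Z-2 (d²=925675316.00)
P4 → Z-2 (d²=1826973713.00)
P5 → Z-14 (d²=219470050.00)

Z-18, Z-2, Z-2, Z-2, Z-14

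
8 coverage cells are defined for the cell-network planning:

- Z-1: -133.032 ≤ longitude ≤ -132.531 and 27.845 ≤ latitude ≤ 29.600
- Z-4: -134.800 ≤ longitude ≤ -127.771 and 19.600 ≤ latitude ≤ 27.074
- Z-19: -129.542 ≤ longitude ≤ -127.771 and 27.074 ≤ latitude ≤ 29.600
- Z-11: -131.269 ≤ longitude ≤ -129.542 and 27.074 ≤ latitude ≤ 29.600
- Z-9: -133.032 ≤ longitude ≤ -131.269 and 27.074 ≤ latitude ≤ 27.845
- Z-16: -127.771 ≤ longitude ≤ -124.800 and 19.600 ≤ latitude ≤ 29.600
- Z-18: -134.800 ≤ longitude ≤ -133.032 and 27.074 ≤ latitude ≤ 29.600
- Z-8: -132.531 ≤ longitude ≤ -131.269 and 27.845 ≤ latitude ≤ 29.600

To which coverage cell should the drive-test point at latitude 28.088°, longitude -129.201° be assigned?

The point has longitude = -129.201 and latitude = 28.088.
Only Z-19 satisfies -129.542 ≤ longitude ≤ -127.771 and 27.074 ≤ latitude ≤ 29.600.

Z-19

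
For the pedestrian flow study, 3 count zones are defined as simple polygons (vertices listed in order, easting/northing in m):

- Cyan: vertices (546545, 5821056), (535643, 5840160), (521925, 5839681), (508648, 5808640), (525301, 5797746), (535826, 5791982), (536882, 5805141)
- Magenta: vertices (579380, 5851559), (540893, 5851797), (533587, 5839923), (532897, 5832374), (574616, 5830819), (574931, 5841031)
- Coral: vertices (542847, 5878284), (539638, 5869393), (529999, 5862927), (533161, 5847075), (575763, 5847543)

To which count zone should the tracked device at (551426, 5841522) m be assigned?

Magenta

Cast a ray rightward from (551426, 5841522). For each polygon, the edges (by vertex number in listed order) whose endpoints lie on opposite sides of northing = 5841522, where each meets that height, and whether that is right or left of the point:
Cyan: no edge straddles that height → 0 crossings.
Magenta: 2–3 at easting≈534570.9 (left), 6–1 at easting≈575138.5 (right) → 1 crossing.
Coral: no edge straddles that height → 0 crossings.
Only Magenta has an odd count, so the point is inside Magenta.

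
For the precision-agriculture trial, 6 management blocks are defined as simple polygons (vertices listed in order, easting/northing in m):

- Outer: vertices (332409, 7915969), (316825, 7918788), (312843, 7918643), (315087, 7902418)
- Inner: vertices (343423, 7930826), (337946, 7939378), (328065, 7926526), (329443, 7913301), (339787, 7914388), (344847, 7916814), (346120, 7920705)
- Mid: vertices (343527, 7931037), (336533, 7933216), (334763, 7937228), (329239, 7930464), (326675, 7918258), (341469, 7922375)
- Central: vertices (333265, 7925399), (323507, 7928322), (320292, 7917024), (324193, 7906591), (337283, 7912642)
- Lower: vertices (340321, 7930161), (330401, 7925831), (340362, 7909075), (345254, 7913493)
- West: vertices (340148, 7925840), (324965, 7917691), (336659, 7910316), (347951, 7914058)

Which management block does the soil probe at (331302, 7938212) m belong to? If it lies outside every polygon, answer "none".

Cast a ray rightward from (331302, 7938212). For each polygon, the edges (by vertex number in listed order) whose endpoints lie on opposite sides of northing = 7938212, where each meets that height, and whether that is right or left of the point:
Outer: no edge straddles that height → 0 crossings.
Inner: 1–2 at easting≈338692.7 (right), 2–3 at easting≈337049.5 (right) → 2 crossings.
Mid: no edge straddles that height → 0 crossings.
Central: no edge straddles that height → 0 crossings.
Lower: no edge straddles that height → 0 crossings.
West: no edge straddles that height → 0 crossings.
All counts are even, so the point lies outside every listed polygon.

none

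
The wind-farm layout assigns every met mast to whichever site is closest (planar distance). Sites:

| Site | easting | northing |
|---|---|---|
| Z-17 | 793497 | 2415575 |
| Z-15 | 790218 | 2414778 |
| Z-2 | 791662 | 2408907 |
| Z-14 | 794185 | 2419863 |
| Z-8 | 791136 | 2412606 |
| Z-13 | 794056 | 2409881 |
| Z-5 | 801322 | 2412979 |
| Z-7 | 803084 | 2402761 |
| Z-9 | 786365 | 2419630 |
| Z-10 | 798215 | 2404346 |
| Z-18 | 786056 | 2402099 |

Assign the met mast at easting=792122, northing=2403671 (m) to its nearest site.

Squared distances to each site:
Z-17: 143595841.000; Z-15: 126990665.000; Z-2: 27627296.000; Z-14: 266436833.000; Z-8: 80806421.000; Z-13: 42304456.000; Z-5: 171278864.000; Z-7: 120993544.000; Z-9: 287832730.000; Z-10: 37580274.000; Z-18: 39267540.000.
Minimum at Z-2.

Z-2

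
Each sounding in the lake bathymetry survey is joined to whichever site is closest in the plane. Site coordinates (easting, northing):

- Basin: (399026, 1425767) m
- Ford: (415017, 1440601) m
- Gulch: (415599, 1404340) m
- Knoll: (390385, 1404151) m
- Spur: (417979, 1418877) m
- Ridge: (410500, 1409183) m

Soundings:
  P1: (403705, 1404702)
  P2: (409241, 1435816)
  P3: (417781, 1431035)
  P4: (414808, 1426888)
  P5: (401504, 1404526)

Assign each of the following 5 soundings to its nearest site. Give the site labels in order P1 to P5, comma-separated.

Ridge, Ford, Ford, Spur, Ridge

P1 → Ridge (d²=66251386.00)
P2 → Ford (d²=56258401.00)
P3 → Ford (d²=99148052.00)
P4 → Spur (d²=74231362.00)
P5 → Ridge (d²=102615665.00)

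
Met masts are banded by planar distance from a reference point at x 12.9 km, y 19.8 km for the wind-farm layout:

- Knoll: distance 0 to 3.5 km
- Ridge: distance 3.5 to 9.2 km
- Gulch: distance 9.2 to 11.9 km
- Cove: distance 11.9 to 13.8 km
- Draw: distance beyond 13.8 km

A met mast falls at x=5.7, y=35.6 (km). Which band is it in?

Draw

Distance = √((5.7−12.9)² + (35.6−19.8)²) = √(51.840 + 249.640) = 17.363 km.
13.8 ≤ 17.363 < ∞ → Draw.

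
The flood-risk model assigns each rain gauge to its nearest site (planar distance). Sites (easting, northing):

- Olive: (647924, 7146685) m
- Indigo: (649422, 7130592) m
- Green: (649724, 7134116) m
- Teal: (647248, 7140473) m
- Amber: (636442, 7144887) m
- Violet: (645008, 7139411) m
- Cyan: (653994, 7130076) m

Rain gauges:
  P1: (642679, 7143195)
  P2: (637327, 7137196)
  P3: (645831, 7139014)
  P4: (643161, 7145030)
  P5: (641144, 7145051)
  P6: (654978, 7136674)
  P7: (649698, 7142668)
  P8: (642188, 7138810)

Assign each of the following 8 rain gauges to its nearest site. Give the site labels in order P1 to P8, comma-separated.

P1 → Violet (d²=19742897.00)
P2 → Amber (d²=59934706.00)
P3 → Violet (d²=834938.00)
P4 → Olive (d²=25425194.00)
P5 → Amber (d²=22135700.00)
P6 → Green (d²=34147880.00)
P7 → Teal (d²=10820525.00)
P8 → Violet (d²=8313601.00)

Violet, Amber, Violet, Olive, Amber, Green, Teal, Violet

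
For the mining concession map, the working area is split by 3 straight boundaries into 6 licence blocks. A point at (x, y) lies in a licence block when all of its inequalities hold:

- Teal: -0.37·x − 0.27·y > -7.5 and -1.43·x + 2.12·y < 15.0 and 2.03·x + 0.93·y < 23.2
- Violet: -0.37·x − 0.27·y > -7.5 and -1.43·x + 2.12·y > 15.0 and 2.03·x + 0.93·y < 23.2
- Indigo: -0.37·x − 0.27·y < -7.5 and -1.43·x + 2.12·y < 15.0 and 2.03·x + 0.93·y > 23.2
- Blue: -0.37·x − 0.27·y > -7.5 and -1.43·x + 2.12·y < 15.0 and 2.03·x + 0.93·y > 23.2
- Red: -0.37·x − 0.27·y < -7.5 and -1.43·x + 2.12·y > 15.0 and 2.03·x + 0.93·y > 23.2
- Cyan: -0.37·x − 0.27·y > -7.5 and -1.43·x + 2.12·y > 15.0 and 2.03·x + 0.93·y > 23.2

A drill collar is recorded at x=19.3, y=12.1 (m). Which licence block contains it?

Indigo

-0.37·19.3 − 0.27·12.1 = -10.408, which is < -7.5
-1.43·19.3 + 2.12·12.1 = -1.947, which is < 15.0
2.03·19.3 + 0.93·12.1 = 50.432, which is > 23.2
This sign pattern matches Indigo.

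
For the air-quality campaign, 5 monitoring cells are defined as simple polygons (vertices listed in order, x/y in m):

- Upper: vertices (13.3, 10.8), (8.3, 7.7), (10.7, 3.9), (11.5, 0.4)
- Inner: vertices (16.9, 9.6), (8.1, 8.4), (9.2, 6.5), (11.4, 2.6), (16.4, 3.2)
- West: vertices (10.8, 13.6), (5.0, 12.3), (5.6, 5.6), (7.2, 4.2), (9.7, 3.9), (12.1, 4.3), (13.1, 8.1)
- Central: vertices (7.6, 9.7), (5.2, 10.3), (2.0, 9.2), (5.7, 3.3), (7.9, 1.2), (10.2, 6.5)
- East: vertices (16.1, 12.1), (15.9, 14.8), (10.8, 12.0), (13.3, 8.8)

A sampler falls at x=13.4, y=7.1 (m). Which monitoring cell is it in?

Cast a ray rightward from (13.4, 7.1). For each polygon, the edges (by vertex number in listed order) whose endpoints lie on opposite sides of y = 7.1, where each meets that height, and whether that is right or left of the point:
Upper: 2–3 at x≈8.68 (left), 4–1 at x≈12.66 (left) → 0 crossings.
Inner: 2–3 at x≈8.85 (left), 5–1 at x≈16.70 (right) → 1 crossing.
West: 2–3 at x≈5.47 (left), 6–7 at x≈12.84 (left) → 0 crossings.
Central: 3–4 at x≈3.32 (left), 6–1 at x≈9.71 (left) → 0 crossings.
East: no edge straddles that height → 0 crossings.
Only Inner has an odd count, so the point is inside Inner.

Inner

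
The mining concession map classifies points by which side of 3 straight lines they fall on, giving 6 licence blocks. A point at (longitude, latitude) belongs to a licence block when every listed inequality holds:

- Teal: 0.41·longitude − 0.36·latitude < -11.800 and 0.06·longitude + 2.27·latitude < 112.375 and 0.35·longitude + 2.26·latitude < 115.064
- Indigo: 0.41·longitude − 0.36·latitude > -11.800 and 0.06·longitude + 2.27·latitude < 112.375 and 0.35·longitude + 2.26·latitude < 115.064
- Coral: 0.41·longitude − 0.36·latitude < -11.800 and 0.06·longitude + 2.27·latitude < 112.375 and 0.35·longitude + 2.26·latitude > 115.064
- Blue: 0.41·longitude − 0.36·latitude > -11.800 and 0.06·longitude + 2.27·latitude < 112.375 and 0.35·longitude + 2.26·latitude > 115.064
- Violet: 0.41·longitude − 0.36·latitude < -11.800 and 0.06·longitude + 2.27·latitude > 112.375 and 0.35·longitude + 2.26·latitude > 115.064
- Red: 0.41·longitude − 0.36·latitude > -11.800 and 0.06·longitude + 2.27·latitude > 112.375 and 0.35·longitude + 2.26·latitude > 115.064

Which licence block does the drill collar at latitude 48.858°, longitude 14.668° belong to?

Blue

0.41·14.668 − 0.36·48.858 = -11.575, which is > -11.800
0.06·14.668 + 2.27·48.858 = 111.788, which is < 112.375
0.35·14.668 + 2.26·48.858 = 115.553, which is > 115.064
This sign pattern matches Blue.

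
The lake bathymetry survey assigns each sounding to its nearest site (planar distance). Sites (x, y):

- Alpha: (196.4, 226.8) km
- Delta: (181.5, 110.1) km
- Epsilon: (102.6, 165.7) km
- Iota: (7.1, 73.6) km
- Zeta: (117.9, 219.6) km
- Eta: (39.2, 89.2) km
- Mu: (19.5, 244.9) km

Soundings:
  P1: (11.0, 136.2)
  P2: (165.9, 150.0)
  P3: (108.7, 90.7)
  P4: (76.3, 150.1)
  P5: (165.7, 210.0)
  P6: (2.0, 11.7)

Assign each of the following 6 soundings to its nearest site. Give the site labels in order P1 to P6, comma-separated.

Eta, Delta, Eta, Epsilon, Alpha, Iota

P1 → Eta (d²=3004.24)
P2 → Delta (d²=1835.37)
P3 → Eta (d²=4832.50)
P4 → Epsilon (d²=935.05)
P5 → Alpha (d²=1224.73)
P6 → Iota (d²=3857.62)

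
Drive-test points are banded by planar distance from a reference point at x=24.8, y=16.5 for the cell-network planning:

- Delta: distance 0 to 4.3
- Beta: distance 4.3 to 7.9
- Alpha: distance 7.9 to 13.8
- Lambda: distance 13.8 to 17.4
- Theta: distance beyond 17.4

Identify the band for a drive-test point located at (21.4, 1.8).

Lambda

Distance = √((21.4−24.8)² + (1.8−16.5)²) = √(11.560 + 216.090) = 15.088.
13.8 ≤ 15.088 < 17.4 → Lambda.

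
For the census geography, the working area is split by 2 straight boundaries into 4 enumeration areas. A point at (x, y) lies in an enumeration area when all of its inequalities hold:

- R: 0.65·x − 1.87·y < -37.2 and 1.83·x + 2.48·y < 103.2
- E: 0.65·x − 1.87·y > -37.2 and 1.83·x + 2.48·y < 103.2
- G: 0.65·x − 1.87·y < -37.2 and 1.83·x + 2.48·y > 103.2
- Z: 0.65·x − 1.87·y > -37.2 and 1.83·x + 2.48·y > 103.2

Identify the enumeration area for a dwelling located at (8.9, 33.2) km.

R

0.65·8.9 − 1.87·33.2 = -56.299, which is < -37.2
1.83·8.9 + 2.48·33.2 = 98.623, which is < 103.2
This sign pattern matches R.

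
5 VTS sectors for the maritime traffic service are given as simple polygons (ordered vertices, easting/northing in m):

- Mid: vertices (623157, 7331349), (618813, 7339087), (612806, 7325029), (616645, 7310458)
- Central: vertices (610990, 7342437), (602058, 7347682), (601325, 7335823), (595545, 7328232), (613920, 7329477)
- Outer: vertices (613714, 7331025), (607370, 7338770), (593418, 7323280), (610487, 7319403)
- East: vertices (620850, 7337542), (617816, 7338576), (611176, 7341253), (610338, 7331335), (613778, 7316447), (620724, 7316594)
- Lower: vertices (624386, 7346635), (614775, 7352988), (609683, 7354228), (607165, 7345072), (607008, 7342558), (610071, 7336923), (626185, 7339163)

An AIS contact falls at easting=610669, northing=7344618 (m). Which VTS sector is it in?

Lower

Cast a ray rightward from (610669, 7344618). For each polygon, the edges (by vertex number in listed order) whose endpoints lie on opposite sides of northing = 7344618, where each meets that height, and whether that is right or left of the point:
Mid: no edge straddles that height → 0 crossings.
Central: 1–2 at easting≈607275.9 (left), 2–3 at easting≈601868.6 (left) → 0 crossings.
Outer: no edge straddles that height → 0 crossings.
East: no edge straddles that height → 0 crossings.
Lower: 4–5 at easting≈607136.6 (left), 7–1 at easting≈624871.6 (right) → 1 crossing.
Only Lower has an odd count, so the point is inside Lower.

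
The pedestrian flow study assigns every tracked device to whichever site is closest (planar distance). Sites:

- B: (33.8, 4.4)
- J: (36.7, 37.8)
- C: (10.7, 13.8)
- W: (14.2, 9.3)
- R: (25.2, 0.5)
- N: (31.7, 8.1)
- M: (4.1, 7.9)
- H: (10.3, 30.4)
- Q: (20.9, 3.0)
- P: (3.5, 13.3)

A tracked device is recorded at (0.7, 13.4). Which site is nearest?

Squared distances to each site:
B: 1176.610; J: 1891.360; C: 100.160; W: 199.060; R: 766.660; N: 989.090; M: 41.810; H: 381.160; Q: 516.200; P: 7.850.
Minimum at P.

P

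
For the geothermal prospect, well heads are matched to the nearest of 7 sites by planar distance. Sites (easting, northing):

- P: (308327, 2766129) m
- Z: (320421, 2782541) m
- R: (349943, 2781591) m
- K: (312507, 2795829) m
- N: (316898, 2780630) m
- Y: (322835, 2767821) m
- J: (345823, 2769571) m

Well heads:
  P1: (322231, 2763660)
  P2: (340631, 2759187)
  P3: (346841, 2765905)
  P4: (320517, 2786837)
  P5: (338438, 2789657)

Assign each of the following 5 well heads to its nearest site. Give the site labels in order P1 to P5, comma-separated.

Y, J, J, Z, R

P1 → Y (d²=17678737.00)
P2 → J (d²=134784320.00)
P3 → J (d²=14475880.00)
P4 → Z (d²=18464832.00)
P5 → R (d²=197425381.00)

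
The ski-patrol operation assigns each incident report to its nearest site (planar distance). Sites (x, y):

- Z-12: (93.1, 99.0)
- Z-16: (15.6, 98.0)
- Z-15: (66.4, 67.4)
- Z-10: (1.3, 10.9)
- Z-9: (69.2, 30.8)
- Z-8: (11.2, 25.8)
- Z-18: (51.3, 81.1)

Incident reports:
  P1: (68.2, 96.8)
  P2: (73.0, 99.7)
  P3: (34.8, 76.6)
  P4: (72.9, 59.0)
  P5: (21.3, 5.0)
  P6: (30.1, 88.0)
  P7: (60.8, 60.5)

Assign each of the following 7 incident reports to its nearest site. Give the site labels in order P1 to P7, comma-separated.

P1 → Z-18 (d²=532.10)
P2 → Z-12 (d²=404.50)
P3 → Z-18 (d²=292.50)
P4 → Z-15 (d²=112.81)
P5 → Z-10 (d²=434.81)
P6 → Z-16 (d²=310.25)
P7 → Z-15 (d²=78.97)

Z-18, Z-12, Z-18, Z-15, Z-10, Z-16, Z-15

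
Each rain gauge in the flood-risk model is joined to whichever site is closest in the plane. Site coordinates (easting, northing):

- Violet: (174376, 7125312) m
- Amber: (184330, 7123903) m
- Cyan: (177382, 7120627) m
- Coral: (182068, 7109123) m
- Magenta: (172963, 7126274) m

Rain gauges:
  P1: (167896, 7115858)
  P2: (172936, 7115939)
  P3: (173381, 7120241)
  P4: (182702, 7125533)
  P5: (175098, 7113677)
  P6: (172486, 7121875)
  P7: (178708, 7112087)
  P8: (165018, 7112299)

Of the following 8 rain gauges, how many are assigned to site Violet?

1

P1 → Cyan
P2 → Cyan
P3 → Cyan
P4 → Amber
P5 → Cyan
P6 → Violet
P7 → Coral
P8 → Cyan
1 of the 8 goes to Violet.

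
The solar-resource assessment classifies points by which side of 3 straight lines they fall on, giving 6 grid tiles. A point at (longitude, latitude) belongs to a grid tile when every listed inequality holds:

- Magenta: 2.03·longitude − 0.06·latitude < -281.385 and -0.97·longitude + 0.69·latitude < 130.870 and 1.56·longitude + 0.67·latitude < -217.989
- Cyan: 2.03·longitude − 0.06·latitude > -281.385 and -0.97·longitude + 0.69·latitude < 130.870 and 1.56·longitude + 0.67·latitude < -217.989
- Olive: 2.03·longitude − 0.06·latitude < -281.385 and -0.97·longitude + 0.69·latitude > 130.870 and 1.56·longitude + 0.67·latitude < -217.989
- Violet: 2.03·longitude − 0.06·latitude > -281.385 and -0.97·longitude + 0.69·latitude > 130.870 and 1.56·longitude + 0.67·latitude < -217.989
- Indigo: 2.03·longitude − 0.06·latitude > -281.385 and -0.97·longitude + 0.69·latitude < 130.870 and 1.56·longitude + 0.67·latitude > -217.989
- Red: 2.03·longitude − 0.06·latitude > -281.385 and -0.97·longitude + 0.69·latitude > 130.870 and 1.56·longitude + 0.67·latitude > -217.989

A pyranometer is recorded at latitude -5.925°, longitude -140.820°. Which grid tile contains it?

Olive

2.03·-140.820 − 0.06·-5.925 = -285.509, which is < -281.385
-0.97·-140.820 + 0.69·-5.925 = 132.507, which is > 130.870
1.56·-140.820 + 0.67·-5.925 = -223.649, which is < -217.989
This sign pattern matches Olive.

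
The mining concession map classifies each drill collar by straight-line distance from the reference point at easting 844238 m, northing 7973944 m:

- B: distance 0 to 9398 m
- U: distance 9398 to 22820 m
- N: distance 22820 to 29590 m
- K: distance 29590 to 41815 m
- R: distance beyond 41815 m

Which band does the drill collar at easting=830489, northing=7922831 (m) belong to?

R

Distance = √((830489−844238)² + (7922831−7973944)²) = √(189035001.000 + 2612538769.000) = 52929.895 m.
41815 ≤ 52929.895 < ∞ → R.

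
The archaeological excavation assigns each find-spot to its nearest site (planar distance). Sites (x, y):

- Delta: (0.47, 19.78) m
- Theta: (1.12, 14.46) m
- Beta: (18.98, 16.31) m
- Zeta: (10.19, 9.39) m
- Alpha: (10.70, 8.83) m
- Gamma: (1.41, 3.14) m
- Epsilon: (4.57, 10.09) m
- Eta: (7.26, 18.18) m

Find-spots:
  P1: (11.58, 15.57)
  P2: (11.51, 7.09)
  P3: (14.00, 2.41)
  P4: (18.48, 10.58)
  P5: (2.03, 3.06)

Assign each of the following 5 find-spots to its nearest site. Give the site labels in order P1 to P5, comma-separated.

P1 → Eta (d²=25.47)
P2 → Alpha (d²=3.68)
P3 → Alpha (d²=52.11)
P4 → Beta (d²=33.08)
P5 → Gamma (d²=0.39)

Eta, Alpha, Alpha, Beta, Gamma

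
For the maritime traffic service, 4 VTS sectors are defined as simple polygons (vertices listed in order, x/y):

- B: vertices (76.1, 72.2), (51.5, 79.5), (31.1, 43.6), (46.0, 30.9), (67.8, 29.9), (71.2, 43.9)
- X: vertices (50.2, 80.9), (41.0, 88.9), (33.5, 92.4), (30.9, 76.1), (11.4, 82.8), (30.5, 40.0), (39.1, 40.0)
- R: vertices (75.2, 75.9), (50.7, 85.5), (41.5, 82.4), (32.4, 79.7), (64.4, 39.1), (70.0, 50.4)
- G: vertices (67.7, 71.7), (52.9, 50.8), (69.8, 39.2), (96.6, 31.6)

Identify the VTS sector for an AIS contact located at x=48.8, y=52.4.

B

Cast a ray rightward from (48.8, 52.4). For each polygon, the edges (by vertex number in listed order) whose endpoints lie on opposite sides of y = 52.4, where each meets that height, and whether that is right or left of the point:
B: 2–3 at x≈36.10 (left), 6–1 at x≈72.67 (right) → 1 crossing.
X: 5–6 at x≈24.97 (left), 7–1 at x≈42.47 (left) → 0 crossings.
R: 4–5 at x≈53.92 (right), 6–1 at x≈70.41 (right) → 2 crossings.
G: 1–2 at x≈54.03 (right), 4–1 at x≈81.61 (right) → 2 crossings.
Only B has an odd count, so the point is inside B.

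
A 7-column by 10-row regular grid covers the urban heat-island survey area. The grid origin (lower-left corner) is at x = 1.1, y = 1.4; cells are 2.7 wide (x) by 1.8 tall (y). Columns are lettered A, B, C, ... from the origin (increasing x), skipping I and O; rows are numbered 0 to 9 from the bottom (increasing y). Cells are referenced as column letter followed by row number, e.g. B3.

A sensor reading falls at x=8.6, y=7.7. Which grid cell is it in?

C3

Column index: ⌊(8.6 − 1.1) / 2.7⌋ = ⌊2.778⌋ = 2 → column C
Row offset from origin: ⌊(7.7 − 1.4) / 1.8⌋ = ⌊3.500⌋ = 3 → row 3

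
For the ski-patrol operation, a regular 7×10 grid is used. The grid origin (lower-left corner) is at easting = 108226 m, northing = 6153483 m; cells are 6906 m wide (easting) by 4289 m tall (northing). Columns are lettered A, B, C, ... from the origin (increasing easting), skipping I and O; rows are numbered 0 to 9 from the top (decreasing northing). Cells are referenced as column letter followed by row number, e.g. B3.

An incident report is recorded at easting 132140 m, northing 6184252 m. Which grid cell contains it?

Column index: ⌊(132140 − 108226) / 6906⌋ = ⌊3.463⌋ = 3 → column D
Row offset from origin: ⌊(6184252 − 6153483) / 4289⌋ = ⌊7.174⌋ = 7 → row 2 (counted from top)

D2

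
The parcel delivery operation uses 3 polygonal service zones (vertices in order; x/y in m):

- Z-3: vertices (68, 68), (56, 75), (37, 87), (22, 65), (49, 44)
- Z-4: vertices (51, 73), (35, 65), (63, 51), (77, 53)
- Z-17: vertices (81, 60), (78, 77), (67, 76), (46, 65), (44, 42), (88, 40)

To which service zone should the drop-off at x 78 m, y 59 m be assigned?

Cast a ray rightward from (78, 59). For each polygon, the edges (by vertex number in listed order) whose endpoints lie on opposite sides of y = 59, where each meets that height, and whether that is right or left of the point:
Z-3: 4–5 at x≈29.7 (left), 5–1 at x≈60.9 (left) → 0 crossings.
Z-4: 2–3 at x≈47.0 (left), 4–1 at x≈69.2 (left) → 0 crossings.
Z-17: 4–5 at x≈45.5 (left), 6–1 at x≈81.3 (right) → 1 crossing.
Only Z-17 has an odd count, so the point is inside Z-17.

Z-17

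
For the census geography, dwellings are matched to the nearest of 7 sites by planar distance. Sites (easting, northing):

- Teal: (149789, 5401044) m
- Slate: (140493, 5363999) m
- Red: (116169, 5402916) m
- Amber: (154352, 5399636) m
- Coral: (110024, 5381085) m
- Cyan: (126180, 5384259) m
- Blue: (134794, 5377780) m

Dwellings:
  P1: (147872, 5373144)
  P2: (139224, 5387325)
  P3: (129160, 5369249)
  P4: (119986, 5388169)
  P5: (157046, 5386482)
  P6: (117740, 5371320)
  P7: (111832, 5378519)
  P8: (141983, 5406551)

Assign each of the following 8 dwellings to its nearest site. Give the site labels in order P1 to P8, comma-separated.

P1 → Slate (d²=138080666.00)
P2 → Blue (d²=110731925.00)
P3 → Blue (d²=104519917.00)
P4 → Cyan (d²=53653736.00)
P5 → Amber (d²=180285352.00)
P6 → Coral (d²=154891881.00)
P7 → Coral (d²=9853220.00)
P8 → Teal (d²=91260685.00)

Slate, Blue, Blue, Cyan, Amber, Coral, Coral, Teal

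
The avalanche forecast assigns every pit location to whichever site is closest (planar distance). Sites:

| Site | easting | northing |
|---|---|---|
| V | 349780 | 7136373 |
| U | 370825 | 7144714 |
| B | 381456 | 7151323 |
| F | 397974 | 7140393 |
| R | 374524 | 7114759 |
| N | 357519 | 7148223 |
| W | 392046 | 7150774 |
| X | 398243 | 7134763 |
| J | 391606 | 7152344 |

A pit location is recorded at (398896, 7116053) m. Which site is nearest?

Squared distances to each site:
V: 2825283856.000; U: 1609433962.000; B: 1548126500.000; F: 593285684.000; R: 595668820.000; N: 2746965029.000; W: 1252470341.000; X: 350490509.000; J: 1370180781.000.
Minimum at X.

X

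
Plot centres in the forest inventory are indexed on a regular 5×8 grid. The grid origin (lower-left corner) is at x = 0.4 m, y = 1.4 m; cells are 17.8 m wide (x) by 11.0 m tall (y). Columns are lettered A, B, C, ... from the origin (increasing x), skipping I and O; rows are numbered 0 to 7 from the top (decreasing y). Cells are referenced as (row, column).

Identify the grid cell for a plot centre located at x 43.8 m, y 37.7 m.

Column index: ⌊(43.8 − 0.4) / 17.8⌋ = ⌊2.438⌋ = 2 → column C
Row offset from origin: ⌊(37.7 − 1.4) / 11.0⌋ = ⌊3.300⌋ = 3 → row 4 (counted from top)

(4, C)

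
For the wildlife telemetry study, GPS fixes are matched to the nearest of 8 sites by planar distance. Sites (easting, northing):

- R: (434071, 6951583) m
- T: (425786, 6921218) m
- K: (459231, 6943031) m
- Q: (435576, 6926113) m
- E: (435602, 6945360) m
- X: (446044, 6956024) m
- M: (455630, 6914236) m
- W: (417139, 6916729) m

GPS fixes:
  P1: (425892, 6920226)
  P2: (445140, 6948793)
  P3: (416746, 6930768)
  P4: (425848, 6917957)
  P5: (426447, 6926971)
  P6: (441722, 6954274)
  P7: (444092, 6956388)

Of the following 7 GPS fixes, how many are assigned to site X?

P1 → T
P2 → X
P3 → T
P4 → T
P5 → T
P6 → X
P7 → X
3 of the 7 go to X.

3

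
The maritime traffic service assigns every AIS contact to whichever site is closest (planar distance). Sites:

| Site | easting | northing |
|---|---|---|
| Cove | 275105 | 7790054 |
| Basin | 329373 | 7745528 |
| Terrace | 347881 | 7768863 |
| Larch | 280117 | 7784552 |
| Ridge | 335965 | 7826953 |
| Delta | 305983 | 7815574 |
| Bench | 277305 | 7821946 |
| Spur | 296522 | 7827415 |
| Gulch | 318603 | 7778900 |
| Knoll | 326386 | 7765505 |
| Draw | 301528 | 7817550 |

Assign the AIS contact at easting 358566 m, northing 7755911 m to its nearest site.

Terrace

Squared distances to each site:
Cove: 8131482970.000; Basin: 960037938.000; Terrace: 281923529.000; Larch: 6974552482.000; Ridge: 5557770965.000; Delta: 6324645458.000; Bench: 10963971346.000; Spur: 8962279952.000; Gulch: 2125535490.000; Knoll: 1127597236.000; Draw: 7052699765.000.
Minimum at Terrace.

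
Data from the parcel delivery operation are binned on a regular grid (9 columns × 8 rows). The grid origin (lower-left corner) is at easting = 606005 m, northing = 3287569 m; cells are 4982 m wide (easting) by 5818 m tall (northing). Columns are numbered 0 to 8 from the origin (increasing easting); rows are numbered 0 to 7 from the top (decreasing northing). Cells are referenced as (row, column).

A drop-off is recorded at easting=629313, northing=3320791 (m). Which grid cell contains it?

(2, 4)

Column index: ⌊(629313 − 606005) / 4982⌋ = ⌊4.678⌋ = 4
Row offset from origin: ⌊(3320791 − 3287569) / 5818⌋ = ⌊5.710⌋ = 5 → row 2 (counted from top)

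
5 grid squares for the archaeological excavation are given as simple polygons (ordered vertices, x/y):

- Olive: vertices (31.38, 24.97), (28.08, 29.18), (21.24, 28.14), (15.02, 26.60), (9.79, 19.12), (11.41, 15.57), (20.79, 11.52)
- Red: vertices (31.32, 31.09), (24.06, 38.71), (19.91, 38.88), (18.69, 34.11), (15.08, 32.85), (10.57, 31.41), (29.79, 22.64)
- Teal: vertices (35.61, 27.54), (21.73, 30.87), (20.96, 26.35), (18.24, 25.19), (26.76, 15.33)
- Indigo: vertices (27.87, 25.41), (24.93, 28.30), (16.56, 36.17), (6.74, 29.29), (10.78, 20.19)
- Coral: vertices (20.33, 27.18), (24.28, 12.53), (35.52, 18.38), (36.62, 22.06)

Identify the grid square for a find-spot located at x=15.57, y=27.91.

Indigo

Cast a ray rightward from (15.57, 27.91). For each polygon, the edges (by vertex number in listed order) whose endpoints lie on opposite sides of y = 27.91, where each meets that height, and whether that is right or left of the point:
Olive: 1–2 at x≈29.075 (right), 3–4 at x≈20.311 (right) → 2 crossings.
Red: 6–7 at x≈18.240 (right), 7–1 at x≈30.744 (right) → 2 crossings.
Teal: 1–2 at x≈34.068 (right), 2–3 at x≈21.226 (right) → 2 crossings.
Indigo: 1–2 at x≈25.327 (right), 4–5 at x≈7.353 (left) → 1 crossing.
Coral: no edge straddles that height → 0 crossings.
Only Indigo has an odd count, so the point is inside Indigo.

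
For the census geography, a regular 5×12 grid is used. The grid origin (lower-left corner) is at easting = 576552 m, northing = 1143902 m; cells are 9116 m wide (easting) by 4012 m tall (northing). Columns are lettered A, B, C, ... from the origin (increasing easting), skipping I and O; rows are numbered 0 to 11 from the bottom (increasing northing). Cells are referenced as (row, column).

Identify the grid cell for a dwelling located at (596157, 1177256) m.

Column index: ⌊(596157 − 576552) / 9116⌋ = ⌊2.151⌋ = 2 → column C
Row offset from origin: ⌊(1177256 − 1143902) / 4012⌋ = ⌊8.314⌋ = 8 → row 8

(8, C)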